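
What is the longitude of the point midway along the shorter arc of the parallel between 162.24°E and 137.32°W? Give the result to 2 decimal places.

Signed shortest Δλ from +162.24° to -137.32° is +60.44°.
Midpoint longitude = +162.24° + (+60.44°)/2 = +162.24° + 30.22° = +192.46°.
Normalise into (−180°, 180°]: -167.54°.
(The naïve average (+162.24 + -137.32)/2 = 12.46° is on the wrong side of the globe.)

167.54°W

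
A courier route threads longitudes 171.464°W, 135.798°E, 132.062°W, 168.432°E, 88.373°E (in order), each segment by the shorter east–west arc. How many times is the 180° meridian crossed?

Leg 1: -171.464° → +135.798°, shortest Δλ = -52.738° (west) — crosses 180°.
Leg 2: +135.798° → -132.062°, shortest Δλ = 92.14° (east) — crosses 180°.
Leg 3: -132.062° → +168.432°, shortest Δλ = -59.506° (west) — crosses 180°.
Leg 4: +168.432° → +88.373°, shortest Δλ = -80.059° (west) — does not cross 180°.
Total crossings: 3.

3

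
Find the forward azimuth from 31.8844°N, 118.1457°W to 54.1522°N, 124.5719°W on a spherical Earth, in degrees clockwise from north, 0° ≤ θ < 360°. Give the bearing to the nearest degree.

Δλ = -124.5719 − -118.1457 = -6.4262°.
θ = atan2( sin Δλ · cos φ₂ , cos φ₁ · sin φ₂ − sin φ₁ · cos φ₂ · cos Δλ )
  = atan2(-0.06555, 0.38088) = -9.764° → normalised to [0°, 360°): 350.236°.

350°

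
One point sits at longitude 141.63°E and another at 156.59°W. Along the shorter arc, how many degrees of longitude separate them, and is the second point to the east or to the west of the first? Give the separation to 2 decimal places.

Raw difference: -156.59 − 141.63 = -298.22°.
Normalise into (−180°, 180°]: -298.22° + 360° = 61.78°.
Positive ⇒ the second point lies to the east; separation 61.78°.

61.78° east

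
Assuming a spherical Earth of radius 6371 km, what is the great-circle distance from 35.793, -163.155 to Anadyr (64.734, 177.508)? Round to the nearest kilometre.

Δλ = 177.508 − -163.155 = 340.663°; wrapped into (−180°, 180°]: -19.337°.
Δφ = 64.734 − 35.793 = 28.941°.
a = sin²(Δφ/2) + cos φ₁ · cos φ₂ · sin²(Δλ/2) = 0.072206.
c = 2·atan2(√a, √(1−a)) = 0.54411 rad → d = 6371·c ≈ 3466.53 km.

3467 km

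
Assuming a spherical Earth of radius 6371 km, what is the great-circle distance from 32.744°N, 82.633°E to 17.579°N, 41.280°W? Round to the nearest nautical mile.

Δλ = -41.280 − 82.633 = -123.913°.
Δφ = 17.579 − 32.744 = -15.165°.
a = sin²(Δφ/2) + cos φ₁ · cos φ₂ · sin²(Δλ/2) = 0.642001.
c = 2·atan2(√a, √(1−a)) = 1.85876 rad → d = 6371·c ≈ 11842.17 km ≈ 6394.26 nmi.

6394 nmi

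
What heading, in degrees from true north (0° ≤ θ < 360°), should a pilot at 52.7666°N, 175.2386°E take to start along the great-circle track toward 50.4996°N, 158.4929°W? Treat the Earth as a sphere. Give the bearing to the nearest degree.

Δλ = -158.4929 − 175.2386 = -333.7315°; wrapped into (−180°, 180°]: 26.2685°.
θ = atan2( sin Δλ · cos φ₂ , cos φ₁ · sin φ₂ − sin φ₁ · cos φ₂ · cos Δλ )
  = atan2(0.28152, 0.01274) = 87.408° → normalised to [0°, 360°): 87.408°.

87°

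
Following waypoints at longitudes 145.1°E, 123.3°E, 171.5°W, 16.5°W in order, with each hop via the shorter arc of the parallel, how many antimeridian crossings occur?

Leg 1: +145.1° → +123.3°, shortest Δλ = -21.8° (west) — does not cross 180°.
Leg 2: +123.3° → -171.5°, shortest Δλ = 65.2° (east) — crosses 180°.
Leg 3: -171.5° → -16.5°, shortest Δλ = 155.0° (east) — does not cross 180°.
Total crossings: 1.

1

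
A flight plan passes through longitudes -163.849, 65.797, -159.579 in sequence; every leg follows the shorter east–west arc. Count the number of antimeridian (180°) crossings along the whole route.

Leg 1: -163.849° → +65.797°, shortest Δλ = -130.354° (west) — crosses 180°.
Leg 2: +65.797° → -159.579°, shortest Δλ = 134.624° (east) — crosses 180°.
Total crossings: 2.

2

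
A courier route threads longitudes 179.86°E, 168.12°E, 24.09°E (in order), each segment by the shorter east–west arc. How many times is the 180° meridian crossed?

0

Leg 1: +179.86° → +168.12°, shortest Δλ = -11.74° (west) — does not cross 180°.
Leg 2: +168.12° → +24.09°, shortest Δλ = -144.03° (west) — does not cross 180°.
Total crossings: 0.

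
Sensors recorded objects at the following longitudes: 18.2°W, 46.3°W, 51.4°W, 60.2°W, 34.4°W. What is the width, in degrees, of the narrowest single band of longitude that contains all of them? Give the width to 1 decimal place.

Sort the longitudes: -60.2°, -51.4°, -46.3°, -34.4°, -18.2°.
Eastward gaps between consecutive values (wrapping around): 8.8°, 5.1°, 11.9°, 16.2°, 318.0°.
Largest gap = 318.0° ⇒ minimal covering band is its complement: 360° − 318.0° = 42.0°.
Band runs from -60.2° eastward to -18.2°.

42.0°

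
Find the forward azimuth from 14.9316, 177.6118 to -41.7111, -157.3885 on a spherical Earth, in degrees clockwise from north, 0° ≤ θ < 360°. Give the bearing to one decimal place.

158.9°

Δλ = -157.3885 − 177.6118 = -335.0003°; wrapped into (−180°, 180°]: 24.9997°.
θ = atan2( sin Δλ · cos φ₂ , cos φ₁ · sin φ₂ − sin φ₁ · cos φ₂ · cos Δλ )
  = atan2(0.31548, -0.81724) = 158.891° → normalised to [0°, 360°): 158.891°.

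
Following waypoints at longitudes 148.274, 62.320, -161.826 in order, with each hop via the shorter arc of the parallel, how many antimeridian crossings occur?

Leg 1: +148.274° → +62.320°, shortest Δλ = -85.954° (west) — does not cross 180°.
Leg 2: +62.320° → -161.826°, shortest Δλ = 135.854° (east) — crosses 180°.
Total crossings: 1.

1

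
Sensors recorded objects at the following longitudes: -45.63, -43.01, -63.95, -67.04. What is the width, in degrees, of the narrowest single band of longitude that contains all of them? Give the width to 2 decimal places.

Sort the longitudes: -67.04°, -63.95°, -45.63°, -43.01°.
Eastward gaps between consecutive values (wrapping around): 3.09°, 18.32°, 2.62°, 335.97°.
Largest gap = 335.97° ⇒ minimal covering band is its complement: 360° − 335.97° = 24.03°.
Band runs from -67.04° eastward to -43.01°.

24.03°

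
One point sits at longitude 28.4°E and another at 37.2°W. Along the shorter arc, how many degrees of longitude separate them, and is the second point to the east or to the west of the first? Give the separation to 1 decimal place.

Raw difference: -37.2 − 28.4 = -65.6°.
Normalise into (−180°, 180°]: -65.6° stays -65.6°.
Negative ⇒ the second point lies to the west; separation 65.6°.

65.6° west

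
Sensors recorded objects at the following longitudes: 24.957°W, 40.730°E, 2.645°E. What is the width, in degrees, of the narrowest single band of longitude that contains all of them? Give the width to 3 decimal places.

65.687°

Sort the longitudes: -24.957°, +2.645°, +40.730°.
Eastward gaps between consecutive values (wrapping around): 27.602°, 38.085°, 294.313°.
Largest gap = 294.313° ⇒ minimal covering band is its complement: 360° − 294.313° = 65.687°.
Band runs from -24.957° eastward to +40.730°.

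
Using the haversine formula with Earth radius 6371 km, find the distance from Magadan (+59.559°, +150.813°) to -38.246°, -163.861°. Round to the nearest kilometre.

Δλ = -163.861 − 150.813 = -314.674°; wrapped into (−180°, 180°]: 45.326°.
Δφ = -38.246 − 59.559 = -97.805°.
a = sin²(Δφ/2) + cos φ₁ · cos φ₂ · sin²(Δλ/2) = 0.626975.
c = 2·atan2(√a, √(1−a)) = 1.82756 rad → d = 6371·c ≈ 11643.38 km.

11643 km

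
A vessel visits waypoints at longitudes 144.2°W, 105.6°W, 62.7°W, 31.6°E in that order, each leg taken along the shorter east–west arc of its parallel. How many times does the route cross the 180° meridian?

Leg 1: -144.2° → -105.6°, shortest Δλ = 38.6° (east) — does not cross 180°.
Leg 2: -105.6° → -62.7°, shortest Δλ = 42.9° (east) — does not cross 180°.
Leg 3: -62.7° → +31.6°, shortest Δλ = 94.3° (east) — does not cross 180°.
Total crossings: 0.

0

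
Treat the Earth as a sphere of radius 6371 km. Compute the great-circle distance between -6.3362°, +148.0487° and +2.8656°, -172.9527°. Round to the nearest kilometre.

Δλ = -172.9527 − 148.0487 = -321.0014°; wrapped into (−180°, 180°]: 38.9986°.
Δφ = 2.8656 − -6.3362 = 9.2018°.
a = sin²(Δφ/2) + cos φ₁ · cos φ₂ · sin²(Δλ/2) = 0.117035.
c = 2·atan2(√a, √(1−a)) = 0.69831 rad → d = 6371·c ≈ 4448.92 km.

4449 km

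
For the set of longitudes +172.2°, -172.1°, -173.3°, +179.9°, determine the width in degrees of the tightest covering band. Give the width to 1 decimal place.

Sort the longitudes: -173.3°, -172.1°, +172.2°, +179.9°.
Eastward gaps between consecutive values (wrapping around): 1.2°, 344.3°, 7.7°, 6.8°.
Largest gap = 344.3° ⇒ minimal covering band is its complement: 360° − 344.3° = 15.7°.
Band runs from +172.2° eastward to -172.1°, crossing the antimeridian.

15.7°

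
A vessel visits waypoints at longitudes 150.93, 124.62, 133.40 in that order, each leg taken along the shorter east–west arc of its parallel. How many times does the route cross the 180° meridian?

Leg 1: +150.93° → +124.62°, shortest Δλ = -26.31° (west) — does not cross 180°.
Leg 2: +124.62° → +133.40°, shortest Δλ = 8.78° (east) — does not cross 180°.
Total crossings: 0.

0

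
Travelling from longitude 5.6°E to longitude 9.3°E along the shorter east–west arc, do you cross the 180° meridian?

No

Signed shortest Δλ = ((9.3 − 5.6 + 180) mod 360) − 180 = 3.7°.
Going east by 3.7° from +5.6° reaches +9.3° without touching 180°.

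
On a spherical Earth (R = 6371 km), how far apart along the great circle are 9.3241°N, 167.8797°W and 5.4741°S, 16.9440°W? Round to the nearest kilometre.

Δλ = -16.9440 − -167.8797 = 150.9357°.
Δφ = -5.4741 − 9.3241 = -14.7982°.
a = sin²(Δφ/2) + cos φ₁ · cos φ₂ · sin²(Δλ/2) = 0.937024.
c = 2·atan2(√a, √(1−a)) = 2.63427 rad → d = 6371·c ≈ 16782.94 km.

16783 km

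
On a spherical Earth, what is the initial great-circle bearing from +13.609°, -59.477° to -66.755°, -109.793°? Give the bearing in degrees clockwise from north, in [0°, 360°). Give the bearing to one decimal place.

Δλ = -109.793 − -59.477 = -50.316°.
θ = atan2( sin Δλ · cos φ₂ , cos φ₁ · sin φ₂ − sin φ₁ · cos φ₂ · cos Δλ )
  = atan2(-0.30372, -0.95233) = -162.311° → normalised to [0°, 360°): 197.689°.

197.7°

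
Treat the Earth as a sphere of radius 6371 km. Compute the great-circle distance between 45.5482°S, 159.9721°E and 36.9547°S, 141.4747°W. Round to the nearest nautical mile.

Δλ = -141.4747 − 159.9721 = -301.4468°; wrapped into (−180°, 180°]: 58.5532°.
Δφ = -36.9547 − -45.5482 = 8.5935°.
a = sin²(Δφ/2) + cos φ₁ · cos φ₂ · sin²(Δλ/2) = 0.139446.
c = 2·atan2(√a, √(1−a)) = 0.76540 rad → d = 6371·c ≈ 4876.33 km ≈ 2633.01 nmi.

2633 nmi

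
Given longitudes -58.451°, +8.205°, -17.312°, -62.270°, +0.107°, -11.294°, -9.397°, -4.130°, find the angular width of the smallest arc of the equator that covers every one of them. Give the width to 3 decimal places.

70.475°

Sort the longitudes: -62.270°, -58.451°, -17.312°, -11.294°, -9.397°, -4.130°, +0.107°, +8.205°.
Eastward gaps between consecutive values (wrapping around): 3.819°, 41.139°, 6.018°, 1.897°, 5.267°, 4.237°, 8.098°, 289.525°.
Largest gap = 289.525° ⇒ minimal covering band is its complement: 360° − 289.525° = 70.475°.
Band runs from -62.270° eastward to +8.205°.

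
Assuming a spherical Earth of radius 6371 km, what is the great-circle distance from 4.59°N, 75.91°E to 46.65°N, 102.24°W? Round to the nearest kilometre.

Δλ = -102.24 − 75.91 = -178.15°.
Δφ = 46.65 − 4.59 = 42.06°.
a = sin²(Δφ/2) + cos φ₁ · cos φ₂ · sin²(Δλ/2) = 0.812851.
c = 2·atan2(√a, √(1−a)) = 2.24683 rad → d = 6371·c ≈ 14314.55 km.

14315 km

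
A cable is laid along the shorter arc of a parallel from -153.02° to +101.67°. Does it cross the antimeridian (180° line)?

Yes

Naïve |101.67 − -153.02| = 254.69° > 180°, so the shorter arc goes the other way round — across 180°.
Signed shortest Δλ = ((101.67 − -153.02 + 180) mod 360) − 180 = -105.31°.
Going west by 105.31° from -153.02° passes through 180° before reaching +101.67°.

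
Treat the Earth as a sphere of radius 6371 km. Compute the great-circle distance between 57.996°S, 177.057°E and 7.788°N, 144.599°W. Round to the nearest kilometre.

Δλ = -144.599 − 177.057 = -321.656°; wrapped into (−180°, 180°]: 38.344°.
Δφ = 7.788 − -57.996 = 65.784°.
a = sin²(Δφ/2) + cos φ₁ · cos φ₂ · sin²(Δλ/2) = 0.351542.
c = 2·atan2(√a, √(1−a)) = 1.26934 rad → d = 6371·c ≈ 8086.93 km.

8087 km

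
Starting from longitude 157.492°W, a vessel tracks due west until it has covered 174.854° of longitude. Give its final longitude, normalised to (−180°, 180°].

Start at -157.492°; shift −174.854° → -332.346°.
-332.346° lies outside (−180°, 180°]; add 360° → +27.654°.

27.654°E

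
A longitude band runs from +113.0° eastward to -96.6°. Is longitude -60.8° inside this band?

No

Band width going east from +113.0° to -96.6°: ((-96.6 − 113.0) mod 360) = 150.4°.
Offset of -60.8° east of the west edge: ((-60.8 − 113.0) mod 360) = 186.2°.
186.2° > 150.4° ⇒ outside.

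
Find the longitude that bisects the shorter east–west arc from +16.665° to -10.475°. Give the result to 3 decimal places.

+3.095°

Signed shortest Δλ from +16.665° to -10.475° is -27.140°.
Midpoint longitude = +16.665° + (-27.140°)/2 = +16.665° − 13.570° = +3.095°.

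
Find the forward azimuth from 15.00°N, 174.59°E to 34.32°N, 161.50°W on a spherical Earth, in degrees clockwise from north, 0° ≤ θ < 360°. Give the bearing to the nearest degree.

Δλ = -161.50 − 174.59 = -336.09°; wrapped into (−180°, 180°]: 23.91°.
θ = atan2( sin Δλ · cos φ₂ , cos φ₁ · sin φ₂ − sin φ₁ · cos φ₂ · cos Δλ )
  = atan2(0.33474, 0.34919) = 43.790° → normalised to [0°, 360°): 43.790°.

44°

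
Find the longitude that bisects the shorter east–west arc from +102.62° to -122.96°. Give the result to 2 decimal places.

Signed shortest Δλ from +102.62° to -122.96° is +134.42°.
Midpoint longitude = +102.62° + (+134.42°)/2 = +102.62° + 67.21° = +169.83°.
(The naïve average (+102.62 + -122.96)/2 = -10.17° is on the wrong side of the globe.)

+169.83°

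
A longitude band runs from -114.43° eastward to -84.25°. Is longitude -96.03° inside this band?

Yes

Band width going east from -114.43° to -84.25°: ((-84.25 − -114.43) mod 360) = 30.18°.
Offset of -96.03° east of the west edge: ((-96.03 − -114.43) mod 360) = 18.40°.
18.40° ≤ 30.18° ⇒ inside.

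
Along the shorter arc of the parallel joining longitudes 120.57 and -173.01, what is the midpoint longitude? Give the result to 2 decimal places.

Signed shortest Δλ from +120.57° to -173.01° is +66.42°.
Midpoint longitude = +120.57° + (+66.42°)/2 = +120.57° + 33.21° = +153.78°.
(The naïve average (+120.57 + -173.01)/2 = -26.22° is on the wrong side of the globe.)

+153.78°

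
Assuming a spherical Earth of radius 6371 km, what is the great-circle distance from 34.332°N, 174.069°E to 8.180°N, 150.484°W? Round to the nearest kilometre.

Δλ = -150.484 − 174.069 = -324.553°; wrapped into (−180°, 180°]: 35.447°.
Δφ = 8.180 − 34.332 = -26.152°.
a = sin²(Δφ/2) + cos φ₁ · cos φ₂ · sin²(Δλ/2) = 0.126936.
c = 2·atan2(√a, √(1−a)) = 0.72857 rad → d = 6371·c ≈ 4641.71 km.

4642 km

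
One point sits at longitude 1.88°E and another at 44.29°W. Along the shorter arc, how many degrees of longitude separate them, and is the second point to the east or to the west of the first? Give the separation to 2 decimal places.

Raw difference: -44.29 − 1.88 = -46.17°.
Normalise into (−180°, 180°]: -46.17° stays -46.17°.
Negative ⇒ the second point lies to the west; separation 46.17°.

46.17° west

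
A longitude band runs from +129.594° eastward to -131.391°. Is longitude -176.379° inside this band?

Band width going east from +129.594° to -131.391°: ((-131.391 − 129.594) mod 360) = 99.015°.
Offset of -176.379° east of the west edge: ((-176.379 − 129.594) mod 360) = 54.027°.
54.027° ≤ 99.015° ⇒ inside.

Yes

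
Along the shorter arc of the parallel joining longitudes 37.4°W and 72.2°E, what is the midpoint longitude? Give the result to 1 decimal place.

Signed shortest Δλ from -37.4° to +72.2° is +109.6°.
Midpoint longitude = -37.4° + (+109.6°)/2 = -37.4° + 54.8° = +17.4°.

17.4°E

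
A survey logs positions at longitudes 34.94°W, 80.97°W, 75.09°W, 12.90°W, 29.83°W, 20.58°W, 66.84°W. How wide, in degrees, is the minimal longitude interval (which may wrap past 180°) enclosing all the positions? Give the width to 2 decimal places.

Sort the longitudes: -80.97°, -75.09°, -66.84°, -34.94°, -29.83°, -20.58°, -12.90°.
Eastward gaps between consecutive values (wrapping around): 5.88°, 8.25°, 31.90°, 5.11°, 9.25°, 7.68°, 291.93°.
Largest gap = 291.93° ⇒ minimal covering band is its complement: 360° − 291.93° = 68.07°.
Band runs from -80.97° eastward to -12.90°.

68.07°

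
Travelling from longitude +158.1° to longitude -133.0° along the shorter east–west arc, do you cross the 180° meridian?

Yes

Naïve |-133.0 − 158.1| = 291.1° > 180°, so the shorter arc goes the other way round — across 180°.
Signed shortest Δλ = ((-133.0 − 158.1 + 180) mod 360) − 180 = 68.9°.
Going east by 68.9° from +158.1° passes through 180° before reaching -133.0°.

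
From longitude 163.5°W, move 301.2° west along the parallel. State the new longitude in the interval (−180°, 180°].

Start at -163.5°; shift −301.2° → -464.7°.
-464.7° lies outside (−180°, 180°]; add 360° → -104.7°.

104.7°W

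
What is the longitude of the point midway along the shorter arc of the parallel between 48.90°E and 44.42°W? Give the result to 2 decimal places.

2.24°E

Signed shortest Δλ from +48.90° to -44.42° is -93.32°.
Midpoint longitude = +48.90° + (-93.32°)/2 = +48.90° − 46.66° = +2.24°.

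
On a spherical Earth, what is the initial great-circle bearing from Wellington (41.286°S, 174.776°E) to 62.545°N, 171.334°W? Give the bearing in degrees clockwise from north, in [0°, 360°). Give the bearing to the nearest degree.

7°

Δλ = -171.334 − 174.776 = -346.110°; wrapped into (−180°, 180°]: 13.890°.
θ = atan2( sin Δλ · cos φ₂ , cos φ₁ · sin φ₂ − sin φ₁ · cos φ₂ · cos Δλ )
  = atan2(0.11068, 0.96211) = 6.562° → normalised to [0°, 360°): 6.562°.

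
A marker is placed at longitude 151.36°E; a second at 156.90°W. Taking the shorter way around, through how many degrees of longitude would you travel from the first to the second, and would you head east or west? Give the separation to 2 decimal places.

51.74° east

Raw difference: -156.90 − 151.36 = -308.26°.
Normalise into (−180°, 180°]: -308.26° + 360° = 51.74°.
Positive ⇒ the second point lies to the east; separation 51.74°.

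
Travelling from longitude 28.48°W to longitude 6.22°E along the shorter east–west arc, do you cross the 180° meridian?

No

Signed shortest Δλ = ((6.22 − -28.48 + 180) mod 360) − 180 = 34.7°.
Going east by 34.7° from -28.48° reaches +6.22° without touching 180°.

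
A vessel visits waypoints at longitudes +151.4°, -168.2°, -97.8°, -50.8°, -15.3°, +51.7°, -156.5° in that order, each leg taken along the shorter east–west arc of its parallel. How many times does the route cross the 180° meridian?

Leg 1: +151.4° → -168.2°, shortest Δλ = 40.4° (east) — crosses 180°.
Leg 2: -168.2° → -97.8°, shortest Δλ = 70.4° (east) — does not cross 180°.
Leg 3: -97.8° → -50.8°, shortest Δλ = 47.0° (east) — does not cross 180°.
Leg 4: -50.8° → -15.3°, shortest Δλ = 35.5° (east) — does not cross 180°.
Leg 5: -15.3° → +51.7°, shortest Δλ = 67.0° (east) — does not cross 180°.
Leg 6: +51.7° → -156.5°, shortest Δλ = 151.8° (east) — crosses 180°.
Total crossings: 2.

2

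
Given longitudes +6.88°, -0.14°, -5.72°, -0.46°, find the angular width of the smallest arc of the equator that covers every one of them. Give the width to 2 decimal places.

Sort the longitudes: -5.72°, -0.46°, -0.14°, +6.88°.
Eastward gaps between consecutive values (wrapping around): 5.26°, 0.32°, 7.02°, 347.40°.
Largest gap = 347.40° ⇒ minimal covering band is its complement: 360° − 347.40° = 12.60°.
Band runs from -5.72° eastward to +6.88°.

12.60°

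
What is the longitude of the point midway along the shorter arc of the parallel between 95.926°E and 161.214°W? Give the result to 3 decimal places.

147.356°E

Signed shortest Δλ from +95.926° to -161.214° is +102.860°.
Midpoint longitude = +95.926° + (+102.860°)/2 = +95.926° + 51.430° = +147.356°.
(The naïve average (+95.926 + -161.214)/2 = -32.644° is on the wrong side of the globe.)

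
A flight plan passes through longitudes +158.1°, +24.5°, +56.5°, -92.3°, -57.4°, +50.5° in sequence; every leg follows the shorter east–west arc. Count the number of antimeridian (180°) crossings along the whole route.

0

Leg 1: +158.1° → +24.5°, shortest Δλ = -133.6° (west) — does not cross 180°.
Leg 2: +24.5° → +56.5°, shortest Δλ = 32.0° (east) — does not cross 180°.
Leg 3: +56.5° → -92.3°, shortest Δλ = -148.8° (west) — does not cross 180°.
Leg 4: -92.3° → -57.4°, shortest Δλ = 34.9° (east) — does not cross 180°.
Leg 5: -57.4° → +50.5°, shortest Δλ = 107.9° (east) — does not cross 180°.
Total crossings: 0.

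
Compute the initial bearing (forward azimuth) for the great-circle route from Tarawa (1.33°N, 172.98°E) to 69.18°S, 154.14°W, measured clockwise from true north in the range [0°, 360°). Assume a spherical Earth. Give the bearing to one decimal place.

168.4°

Δλ = -154.14 − 172.98 = -327.12°; wrapped into (−180°, 180°]: 32.88°.
θ = atan2( sin Δλ · cos φ₂ , cos φ₁ · sin φ₂ − sin φ₁ · cos φ₂ · cos Δλ )
  = atan2(0.19296, -0.94138) = 168.416° → normalised to [0°, 360°): 168.416°.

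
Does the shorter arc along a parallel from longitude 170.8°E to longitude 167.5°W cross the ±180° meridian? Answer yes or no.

Yes

Naïve |-167.5 − 170.8| = 338.3° > 180°, so the shorter arc goes the other way round — across 180°.
Signed shortest Δλ = ((-167.5 − 170.8 + 180) mod 360) − 180 = 21.7°.
Going east by 21.7° from +170.8° passes through 180° before reaching -167.5°.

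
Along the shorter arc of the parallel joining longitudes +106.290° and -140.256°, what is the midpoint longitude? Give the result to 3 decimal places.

Signed shortest Δλ from +106.290° to -140.256° is +113.454°.
Midpoint longitude = +106.290° + (+113.454°)/2 = +106.290° + 56.727° = +163.017°.
(The naïve average (+106.290 + -140.256)/2 = -16.983° is on the wrong side of the globe.)

+163.017°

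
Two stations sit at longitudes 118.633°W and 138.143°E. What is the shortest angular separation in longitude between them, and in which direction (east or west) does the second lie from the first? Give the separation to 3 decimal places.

103.224° west

Raw difference: 138.143 − -118.633 = 256.776°.
Normalise into (−180°, 180°]: 256.776° − 360° = -103.224°.
Negative ⇒ the second point lies to the west; separation 103.224°.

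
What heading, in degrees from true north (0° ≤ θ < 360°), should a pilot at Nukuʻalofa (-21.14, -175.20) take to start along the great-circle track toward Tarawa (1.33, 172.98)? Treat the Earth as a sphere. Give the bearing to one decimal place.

331.3°

Δλ = 172.98 − -175.20 = 348.18°; wrapped into (−180°, 180°]: -11.82°.
θ = atan2( sin Δλ · cos φ₂ , cos φ₁ · sin φ₂ − sin φ₁ · cos φ₂ · cos Δλ )
  = atan2(-0.20478, 0.37455) = -28.667° → normalised to [0°, 360°): 331.333°.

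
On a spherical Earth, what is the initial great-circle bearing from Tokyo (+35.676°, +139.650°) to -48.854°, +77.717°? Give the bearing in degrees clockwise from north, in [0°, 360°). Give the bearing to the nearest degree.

216°

Δλ = 77.717 − 139.650 = -61.933°.
θ = atan2( sin Δλ · cos φ₂ , cos φ₁ · sin φ₂ − sin φ₁ · cos φ₂ · cos Δλ )
  = atan2(-0.58060, -0.79226) = -143.765° → normalised to [0°, 360°): 216.235°.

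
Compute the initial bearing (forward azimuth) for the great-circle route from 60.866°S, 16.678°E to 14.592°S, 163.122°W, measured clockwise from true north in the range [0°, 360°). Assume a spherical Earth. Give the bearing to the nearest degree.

180°

Δλ = -163.122 − 16.678 = -179.800°.
θ = atan2( sin Δλ · cos φ₂ , cos φ₁ · sin φ₂ − sin φ₁ · cos φ₂ · cos Δλ )
  = atan2(-0.00338, -0.96796) = -179.800° → normalised to [0°, 360°): 180.200°.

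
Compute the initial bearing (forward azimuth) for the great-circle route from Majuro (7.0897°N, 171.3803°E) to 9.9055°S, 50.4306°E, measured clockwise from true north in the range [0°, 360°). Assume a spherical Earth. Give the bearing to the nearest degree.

263°

Δλ = 50.4306 − 171.3803 = -120.9497°.
θ = atan2( sin Δλ · cos φ₂ , cos φ₁ · sin φ₂ − sin φ₁ · cos φ₂ · cos Δλ )
  = atan2(-0.84483, -0.10818) = -97.297° → normalised to [0°, 360°): 262.703°.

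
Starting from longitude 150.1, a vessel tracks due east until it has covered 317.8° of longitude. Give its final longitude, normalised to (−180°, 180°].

Start at +150.1°; shift +317.8° → +467.9°.
+467.9° lies outside (−180°, 180°]; subtract 360° → +107.9°.

+107.9°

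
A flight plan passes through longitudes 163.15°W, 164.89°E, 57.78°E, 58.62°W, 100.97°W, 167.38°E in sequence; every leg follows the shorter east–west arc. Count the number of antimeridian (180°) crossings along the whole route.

Leg 1: -163.15° → +164.89°, shortest Δλ = -31.96° (west) — crosses 180°.
Leg 2: +164.89° → +57.78°, shortest Δλ = -107.11° (west) — does not cross 180°.
Leg 3: +57.78° → -58.62°, shortest Δλ = -116.4° (west) — does not cross 180°.
Leg 4: -58.62° → -100.97°, shortest Δλ = -42.35° (west) — does not cross 180°.
Leg 5: -100.97° → +167.38°, shortest Δλ = -91.65° (west) — crosses 180°.
Total crossings: 2.

2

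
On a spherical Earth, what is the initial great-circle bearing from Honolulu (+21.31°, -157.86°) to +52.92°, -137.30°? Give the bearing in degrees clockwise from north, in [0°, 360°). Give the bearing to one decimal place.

21.5°

Δλ = -137.30 − -157.86 = 20.56°.
θ = atan2( sin Δλ · cos φ₂ , cos φ₁ · sin φ₂ − sin φ₁ · cos φ₂ · cos Δλ )
  = atan2(0.21174, 0.53809) = 21.480° → normalised to [0°, 360°): 21.480°.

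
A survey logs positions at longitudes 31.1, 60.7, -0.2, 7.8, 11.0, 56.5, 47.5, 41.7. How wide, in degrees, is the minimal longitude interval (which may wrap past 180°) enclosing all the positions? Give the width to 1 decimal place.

Sort the longitudes: -0.2°, +7.8°, +11.0°, +31.1°, +41.7°, +47.5°, +56.5°, +60.7°.
Eastward gaps between consecutive values (wrapping around): 8.0°, 3.2°, 20.1°, 10.6°, 5.8°, 9.0°, 4.2°, 299.1°.
Largest gap = 299.1° ⇒ minimal covering band is its complement: 360° − 299.1° = 60.9°.
Band runs from -0.2° eastward to +60.7°.

60.9°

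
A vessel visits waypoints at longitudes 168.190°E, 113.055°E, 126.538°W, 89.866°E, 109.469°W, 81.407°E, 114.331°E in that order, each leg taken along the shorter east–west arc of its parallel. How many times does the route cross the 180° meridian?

Leg 1: +168.190° → +113.055°, shortest Δλ = -55.135° (west) — does not cross 180°.
Leg 2: +113.055° → -126.538°, shortest Δλ = 120.407° (east) — crosses 180°.
Leg 3: -126.538° → +89.866°, shortest Δλ = -143.596° (west) — crosses 180°.
Leg 4: +89.866° → -109.469°, shortest Δλ = 160.665° (east) — crosses 180°.
Leg 5: -109.469° → +81.407°, shortest Δλ = -169.124° (west) — crosses 180°.
Leg 6: +81.407° → +114.331°, shortest Δλ = 32.924° (east) — does not cross 180°.
Total crossings: 4.

4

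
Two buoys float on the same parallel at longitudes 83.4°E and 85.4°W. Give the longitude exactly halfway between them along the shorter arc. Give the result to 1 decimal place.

1.0°W

Signed shortest Δλ from +83.4° to -85.4° is -168.8°.
Midpoint longitude = +83.4° + (-168.8°)/2 = +83.4° − 84.4° = -1.0°.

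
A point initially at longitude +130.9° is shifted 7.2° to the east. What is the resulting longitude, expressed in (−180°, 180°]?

+138.1°

Start at +130.9°; shift +7.2° → +138.1°.
+138.1° already lies in (−180°, 180°].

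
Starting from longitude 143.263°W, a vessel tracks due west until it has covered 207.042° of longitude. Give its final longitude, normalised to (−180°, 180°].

9.695°E

Start at -143.263°; shift −207.042° → -350.305°.
-350.305° lies outside (−180°, 180°]; add 360° → +9.695°.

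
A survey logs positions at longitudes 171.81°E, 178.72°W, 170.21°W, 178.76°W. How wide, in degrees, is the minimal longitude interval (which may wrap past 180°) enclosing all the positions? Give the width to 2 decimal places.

17.98°

Sort the longitudes: -178.76°, -178.72°, -170.21°, +171.81°.
Eastward gaps between consecutive values (wrapping around): 0.04°, 8.51°, 342.02°, 9.43°.
Largest gap = 342.02° ⇒ minimal covering band is its complement: 360° − 342.02° = 17.98°.
Band runs from +171.81° eastward to -170.21°, crossing the antimeridian.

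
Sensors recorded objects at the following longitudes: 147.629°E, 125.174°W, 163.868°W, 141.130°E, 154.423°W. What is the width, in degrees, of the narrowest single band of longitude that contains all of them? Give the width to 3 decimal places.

93.696°

Sort the longitudes: -163.868°, -154.423°, -125.174°, +141.130°, +147.629°.
Eastward gaps between consecutive values (wrapping around): 9.445°, 29.249°, 266.304°, 6.499°, 48.503°.
Largest gap = 266.304° ⇒ minimal covering band is its complement: 360° − 266.304° = 93.696°.
Band runs from +141.130° eastward to -125.174°, crossing the antimeridian.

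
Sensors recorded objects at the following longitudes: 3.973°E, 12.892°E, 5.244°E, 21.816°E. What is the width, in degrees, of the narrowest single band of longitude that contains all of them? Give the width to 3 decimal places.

17.843°

Sort the longitudes: +3.973°, +5.244°, +12.892°, +21.816°.
Eastward gaps between consecutive values (wrapping around): 1.271°, 7.648°, 8.924°, 342.157°.
Largest gap = 342.157° ⇒ minimal covering band is its complement: 360° − 342.157° = 17.843°.
Band runs from +3.973° eastward to +21.816°.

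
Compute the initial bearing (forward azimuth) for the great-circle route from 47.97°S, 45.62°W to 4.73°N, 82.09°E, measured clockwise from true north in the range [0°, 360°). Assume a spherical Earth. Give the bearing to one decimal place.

Δλ = 82.09 − -45.62 = 127.71°.
θ = atan2( sin Δλ · cos φ₂ , cos φ₁ · sin φ₂ − sin φ₁ · cos φ₂ · cos Δλ )
  = atan2(0.78842, -0.39759) = 116.761° → normalised to [0°, 360°): 116.761°.

116.8°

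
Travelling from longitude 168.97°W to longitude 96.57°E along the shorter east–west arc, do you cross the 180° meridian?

Naïve |96.57 − -168.97| = 265.54° > 180°, so the shorter arc goes the other way round — across 180°.
Signed shortest Δλ = ((96.57 − -168.97 + 180) mod 360) − 180 = -94.46°.
Going west by 94.46° from -168.97° passes through 180° before reaching +96.57°.

Yes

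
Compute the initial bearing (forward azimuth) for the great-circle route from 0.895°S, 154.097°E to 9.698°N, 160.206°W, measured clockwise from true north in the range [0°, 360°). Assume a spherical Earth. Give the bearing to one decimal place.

75.7°

Δλ = -160.206 − 154.097 = -314.303°; wrapped into (−180°, 180°]: 45.697°.
θ = atan2( sin Δλ · cos φ₂ , cos φ₁ · sin φ₂ − sin φ₁ · cos φ₂ · cos Δλ )
  = atan2(0.70543, 0.17919) = 75.748° → normalised to [0°, 360°): 75.748°.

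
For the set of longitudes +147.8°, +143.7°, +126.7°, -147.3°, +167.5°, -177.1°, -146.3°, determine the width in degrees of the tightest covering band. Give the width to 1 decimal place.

87.0°

Sort the longitudes: -177.1°, -147.3°, -146.3°, +126.7°, +143.7°, +147.8°, +167.5°.
Eastward gaps between consecutive values (wrapping around): 29.8°, 1.0°, 273.0°, 17.0°, 4.1°, 19.7°, 15.4°.
Largest gap = 273.0° ⇒ minimal covering band is its complement: 360° − 273.0° = 87.0°.
Band runs from +126.7° eastward to -146.3°, crossing the antimeridian.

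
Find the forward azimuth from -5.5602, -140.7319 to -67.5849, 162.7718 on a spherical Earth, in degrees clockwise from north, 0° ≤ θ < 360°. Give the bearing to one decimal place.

Δλ = 162.7718 − -140.7319 = 303.5037°; wrapped into (−180°, 180°]: -56.4963°.
θ = atan2( sin Δλ · cos φ₂ , cos φ₁ · sin φ₂ − sin φ₁ · cos φ₂ · cos Δλ )
  = atan2(-0.31796, -0.89970) = -160.536° → normalised to [0°, 360°): 199.464°.

199.5°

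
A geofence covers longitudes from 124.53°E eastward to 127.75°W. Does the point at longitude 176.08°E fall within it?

Band width going east from +124.53° to -127.75°: ((-127.75 − 124.53) mod 360) = 107.72°.
Offset of +176.08° east of the west edge: ((176.08 − 124.53) mod 360) = 51.55°.
51.55° ≤ 107.72° ⇒ inside.

Yes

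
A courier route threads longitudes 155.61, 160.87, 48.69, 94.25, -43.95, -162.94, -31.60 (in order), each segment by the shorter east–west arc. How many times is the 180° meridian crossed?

0

Leg 1: +155.61° → +160.87°, shortest Δλ = 5.26° (east) — does not cross 180°.
Leg 2: +160.87° → +48.69°, shortest Δλ = -112.18° (west) — does not cross 180°.
Leg 3: +48.69° → +94.25°, shortest Δλ = 45.56° (east) — does not cross 180°.
Leg 4: +94.25° → -43.95°, shortest Δλ = -138.2° (west) — does not cross 180°.
Leg 5: -43.95° → -162.94°, shortest Δλ = -118.99° (west) — does not cross 180°.
Leg 6: -162.94° → -31.60°, shortest Δλ = 131.34° (east) — does not cross 180°.
Total crossings: 0.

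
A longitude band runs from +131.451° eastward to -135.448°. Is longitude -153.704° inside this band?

Yes

Band width going east from +131.451° to -135.448°: ((-135.448 − 131.451) mod 360) = 93.101°.
Offset of -153.704° east of the west edge: ((-153.704 − 131.451) mod 360) = 74.845°.
74.845° ≤ 93.101° ⇒ inside.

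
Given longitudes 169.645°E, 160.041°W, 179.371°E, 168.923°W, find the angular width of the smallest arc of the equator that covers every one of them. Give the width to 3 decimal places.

Sort the longitudes: -168.923°, -160.041°, +169.645°, +179.371°.
Eastward gaps between consecutive values (wrapping around): 8.882°, 329.686°, 9.726°, 11.706°.
Largest gap = 329.686° ⇒ minimal covering band is its complement: 360° − 329.686° = 30.314°.
Band runs from +169.645° eastward to -160.041°, crossing the antimeridian.

30.314°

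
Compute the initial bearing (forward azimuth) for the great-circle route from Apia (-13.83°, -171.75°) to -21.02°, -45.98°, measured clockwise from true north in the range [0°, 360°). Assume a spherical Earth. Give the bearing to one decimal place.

122.3°

Δλ = -45.98 − -171.75 = 125.77°.
θ = atan2( sin Δλ · cos φ₂ , cos φ₁ · sin φ₂ − sin φ₁ · cos φ₂ · cos Δλ )
  = atan2(0.75738, -0.47872) = 122.296° → normalised to [0°, 360°): 122.296°.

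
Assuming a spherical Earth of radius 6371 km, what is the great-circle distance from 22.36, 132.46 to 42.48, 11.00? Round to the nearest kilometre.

Δλ = 11.00 − 132.46 = -121.46°.
Δφ = 42.48 − 22.36 = 20.12°.
a = sin²(Δφ/2) + cos φ₁ · cos φ₂ · sin²(Δλ/2) = 0.549528.
c = 2·atan2(√a, √(1−a)) = 1.67002 rad → d = 6371·c ≈ 10639.67 km.

10640 km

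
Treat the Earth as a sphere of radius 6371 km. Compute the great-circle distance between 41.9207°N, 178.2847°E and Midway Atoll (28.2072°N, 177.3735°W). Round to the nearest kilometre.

Δλ = -177.3735 − 178.2847 = -355.6582°; wrapped into (−180°, 180°]: 4.3418°.
Δφ = 28.2072 − 41.9207 = -13.7135°.
a = sin²(Δφ/2) + cos φ₁ · cos φ₂ · sin²(Δλ/2) = 0.015194.
c = 2·atan2(√a, √(1−a)) = 0.24716 rad → d = 6371·c ≈ 1574.65 km.

1575 km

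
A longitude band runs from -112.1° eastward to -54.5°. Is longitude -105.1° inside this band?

Band width going east from -112.1° to -54.5°: ((-54.5 − -112.1) mod 360) = 57.6°.
Offset of -105.1° east of the west edge: ((-105.1 − -112.1) mod 360) = 7.0°.
7.0° ≤ 57.6° ⇒ inside.

Yes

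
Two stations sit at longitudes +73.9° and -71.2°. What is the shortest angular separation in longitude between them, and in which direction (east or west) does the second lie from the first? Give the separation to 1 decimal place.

145.1° west

Raw difference: -71.2 − 73.9 = -145.1°.
Normalise into (−180°, 180°]: -145.1° stays -145.1°.
Negative ⇒ the second point lies to the west; separation 145.1°.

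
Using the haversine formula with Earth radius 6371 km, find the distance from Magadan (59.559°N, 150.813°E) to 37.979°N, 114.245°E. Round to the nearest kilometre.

3519 km

Δλ = 114.245 − 150.813 = -36.568°.
Δφ = 37.979 − 59.559 = -21.580°.
a = sin²(Δφ/2) + cos φ₁ · cos φ₂ · sin²(Δλ/2) = 0.074355.
c = 2·atan2(√a, √(1−a)) = 0.55236 rad → d = 6371·c ≈ 3519.06 km.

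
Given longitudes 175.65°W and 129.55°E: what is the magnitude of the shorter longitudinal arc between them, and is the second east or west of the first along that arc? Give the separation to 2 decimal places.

Raw difference: 129.55 − -175.65 = 305.2°.
Normalise into (−180°, 180°]: 305.2° − 360° = -54.8°.
Negative ⇒ the second point lies to the west; separation 54.80°.

54.80° west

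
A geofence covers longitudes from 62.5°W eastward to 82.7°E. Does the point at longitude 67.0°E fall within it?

Band width going east from -62.5° to +82.7°: ((82.7 − -62.5) mod 360) = 145.2°.
Offset of +67.0° east of the west edge: ((67.0 − -62.5) mod 360) = 129.5°.
129.5° ≤ 145.2° ⇒ inside.

Yes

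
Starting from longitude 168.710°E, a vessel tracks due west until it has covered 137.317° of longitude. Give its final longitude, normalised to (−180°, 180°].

31.393°E

Start at +168.710°; shift −137.317° → +31.393°.
+31.393° already lies in (−180°, 180°].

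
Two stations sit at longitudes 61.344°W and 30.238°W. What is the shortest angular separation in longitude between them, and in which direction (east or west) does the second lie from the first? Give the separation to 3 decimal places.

Raw difference: -30.238 − -61.344 = 31.106°.
Normalise into (−180°, 180°]: 31.106° stays 31.106°.
Positive ⇒ the second point lies to the east; separation 31.106°.

31.106° east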